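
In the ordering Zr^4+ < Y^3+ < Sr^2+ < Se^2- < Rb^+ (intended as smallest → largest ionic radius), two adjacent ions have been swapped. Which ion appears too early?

Scanning neighbour by neighbour, only Se^2-/Rb^+ violates a trend: Rb^+ and Se^2- share 36 electrons; the higher nuclear charge on Rb (Z=37) contracts it more, so Rb^+ < Se^2-. That makes Se^2- the one sitting a position early relative to where it belongs.

Se^2-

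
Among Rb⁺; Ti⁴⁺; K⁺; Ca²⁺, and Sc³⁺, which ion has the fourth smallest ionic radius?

K⁺

Work out protons and electrons: Ti⁴⁺ has 18 e⁻ (Z=22), Sc³⁺ has 18 e⁻ (Z=21), Ca²⁺ has 18 e⁻ (Z=20), K⁺ has 18 e⁻ (Z=19), Rb⁺ has 36 e⁻ (Z=37). Ti⁴⁺ < Sc³⁺ (isoelectronic, higher Z=22 is smaller); Sc³⁺ < Ca²⁺ (both 18 e⁻, Z=21>20); Ca²⁺ < K⁺ (isoelectronic, higher Z=20 is smaller); K⁺ < Rb⁺ (same group, 1 shell fewer).
Full ascending order: Ti⁴⁺ < Sc³⁺ < Ca²⁺ < K⁺ < Rb⁺. Counting from the smallest, position 4 is K⁺.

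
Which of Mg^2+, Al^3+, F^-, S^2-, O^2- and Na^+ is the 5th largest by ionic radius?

Mg^2+

Electron counts and nuclear charges: Al^3+ (Z=13, 10 e⁻), Mg^2+ (Z=12, 10 e⁻), Na^+ (Z=11, 10 e⁻), F^- (Z=9, 10 e⁻), O^2- (Z=8, 10 e⁻), S^2- (Z=16, 18 e⁻). Al^3+ < Mg^2+ (both 10 e⁻, Z=13>12); Mg^2+ < Na^+ (isoelectronic, higher Z=12 is smaller); Na^+ < F^- (isoelectronic, higher Z=11 is smaller); F^- < O^2- (both 10 e⁻, Z=9>8); O^2- < S^2- (same group, 1 shell fewer).
Full ascending order: Al^3+ < Mg^2+ < Na^+ < F^- < O^2- < S^2-. Counting from the largest, position 5 is Mg^2+.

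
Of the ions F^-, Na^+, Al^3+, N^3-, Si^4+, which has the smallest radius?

Si^4+

Each ion has 10 electrons. The ranking follows nuclear charge in reverse — greater Z gives a smaller radius. Si^4+ (Z=14), Al^3+ (Z=13), Na^+ (Z=11), F^- (Z=9), N^3- (Z=7).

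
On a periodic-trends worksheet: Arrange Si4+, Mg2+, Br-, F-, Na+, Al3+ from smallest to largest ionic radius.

Electron counts and nuclear charges: Si4+ has 10 e⁻ (Z=14), Al3+ has 10 e⁻ (Z=13), Mg2+ has 10 e⁻ (Z=12), Na+ has 10 e⁻ (Z=11), F- has 10 e⁻ (Z=9), Br- has 36 e⁻ (Z=35). Si4+ < Al3+ (both 10 e⁻, Z=14>13); Al3+ < Mg2+ (isoelectronic, higher Z=13 is smaller); Mg2+ < Na+ (both 10 e⁻, Z=12>11); Na+ < F- (both 10 e⁻, Z=11>9); F- < Br- (same group, period 2 vs 4).

Si4+ < Al3+ < Mg2+ < Na+ < F- < Br-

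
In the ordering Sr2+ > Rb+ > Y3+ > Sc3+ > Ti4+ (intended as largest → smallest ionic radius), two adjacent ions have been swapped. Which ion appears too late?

Check each adjacent pair. Sr2+ and Rb+ are reversed: both have 36 electrons but Z(Sr)=38 > Z(Rb)=37, so Sr2+ should be the smaller of the two. No other neighbouring pair contradicts the periodic trends, so Rb+ is the ion listed too late.

Rb+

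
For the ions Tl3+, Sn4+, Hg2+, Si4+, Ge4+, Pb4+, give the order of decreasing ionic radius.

Work out protons and electrons: Si4+ (Z=14, 10 e⁻), Ge4+ (Z=32, 28 e⁻), Sn4+ (Z=50, 46 e⁻), Pb4+ (Z=82, 78 e⁻), Tl3+ (Z=81, 78 e⁻), Hg2+ (Z=80, 78 e⁻). Si4+ < Ge4+ (same group, period 3 vs 4); Ge4+ < Sn4+ (same group, 1 shell fewer); Sn4+ < Pb4+ (same group, 1 shell fewer); Pb4+ < Tl3+ (isoelectronic, higher Z=82 is smaller); Tl3+ < Hg2+ (both 78 e⁻, Z=81>80).

Hg2+ > Tl3+ > Pb4+ > Sn4+ > Ge4+ > Si4+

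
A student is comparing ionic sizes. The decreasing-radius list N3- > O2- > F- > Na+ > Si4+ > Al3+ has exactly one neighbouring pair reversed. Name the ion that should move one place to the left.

Al3+

The pair Si4+, Al3+ is the wrong way round — both have 10 electrons but Z(Si)=14 > Z(Al)=13, so Si4+ should be the smaller of the two. All other adjacent pairs agree with periodic trends, so Al3+ is the misplaced ion.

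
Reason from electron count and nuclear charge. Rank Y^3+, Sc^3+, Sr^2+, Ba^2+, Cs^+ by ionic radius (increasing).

Sc^3+ < Y^3+ < Sr^2+ < Ba^2+ < Cs^+

Sc^3+: 18 e⁻, Z=21, Y^3+: 36 e⁻, Z=39, Sr^2+: 36 e⁻, Z=38, Ba^2+: 54 e⁻, Z=56, Cs^+: 54 e⁻, Z=55. Sc^3+ < Y^3+ (same group, 1 shell fewer); Y^3+ < Sr^2+ (isoelectronic, higher Z=39 is smaller); Sr^2+ < Ba^2+ (same group, 1 shell fewer); Ba^2+ < Cs^+ (both 54 e⁻, Z=56>55).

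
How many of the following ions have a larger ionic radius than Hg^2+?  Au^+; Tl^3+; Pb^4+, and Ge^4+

1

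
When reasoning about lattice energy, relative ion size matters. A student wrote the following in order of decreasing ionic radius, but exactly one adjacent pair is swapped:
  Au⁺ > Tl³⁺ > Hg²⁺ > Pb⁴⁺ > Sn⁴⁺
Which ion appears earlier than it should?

Tl³⁺

Scanning neighbour by neighbour, only Tl³⁺/Hg²⁺ violates a trend: both have 78 electrons but Z(Tl)=81 > Z(Hg)=80, so Tl³⁺ should be the smaller of the two. That makes Tl³⁺ the one sitting a position early relative to where it belongs.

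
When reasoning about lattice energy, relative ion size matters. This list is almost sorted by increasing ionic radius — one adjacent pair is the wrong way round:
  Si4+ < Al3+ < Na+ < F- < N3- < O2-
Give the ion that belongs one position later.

Scanning neighbour by neighbour, only N3-/O2- violates a trend: O2- and N3- share 10 electrons; the higher nuclear charge on O (Z=8) contracts it more, so O2- < N3-. That makes N3- the one sitting a position early relative to where it belongs.

N3-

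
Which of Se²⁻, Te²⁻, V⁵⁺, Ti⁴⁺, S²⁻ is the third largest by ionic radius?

S²⁻

Electron counts and nuclear charges: V⁵⁺ (Z=23, 18 e⁻), Ti⁴⁺ (Z=22, 18 e⁻), S²⁻ (Z=16, 18 e⁻), Se²⁻ (Z=34, 36 e⁻), Te²⁻ (Z=52, 54 e⁻). V⁵⁺ < Ti⁴⁺ (isoelectronic, higher Z=23 is smaller); Ti⁴⁺ < S²⁻ (both 18 e⁻, Z=22>16); S²⁻ < Se²⁻ (same group, period 3 vs 4); Se²⁻ < Te²⁻ (same group, 1 shell fewer).
So the order is V⁵⁺ < Ti⁴⁺ < S²⁻ < Se²⁻ < Te²⁻; the 3rd-largest ion is S²⁻.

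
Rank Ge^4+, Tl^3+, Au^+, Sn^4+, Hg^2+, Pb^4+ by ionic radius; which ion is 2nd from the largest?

Hg^2+

First list Z and electron count for each: Ge^4+ (Z=32, 28 e⁻), Sn^4+ (Z=50, 46 e⁻), Pb^4+ (Z=82, 78 e⁻), Tl^3+ (Z=81, 78 e⁻), Hg^2+ (Z=80, 78 e⁻), Au^+ (Z=79, 78 e⁻). Ge^4+ < Sn^4+ (same group, period 4 vs 5); Sn^4+ < Pb^4+ (same group, period 5 vs 6); Pb^4+ < Tl^3+ (isoelectronic, higher Z=82 is smaller); Tl^3+ < Hg^2+ (both 78 e⁻, Z=81>80); Hg^2+ < Au^+ (both 78 e⁻, Z=80>79).
Full ascending order: Ge^4+ < Sn^4+ < Pb^4+ < Tl^3+ < Hg^2+ < Au^+. Counting from the largest, position 2 is Hg^2+.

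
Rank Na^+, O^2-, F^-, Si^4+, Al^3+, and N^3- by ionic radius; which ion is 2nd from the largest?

Isoelectronic series (10 e⁻ each). Size is set by nuclear charge: more protons means a smaller ion. Si^4+ (Z=14), Al^3+ (Z=13), Na^+ (Z=11), F^- (Z=9), O^2- (Z=8), N^3- (Z=7).
So the order is Si^4+ < Al^3+ < Na^+ < F^- < O^2- < N^3-; the 2nd-largest ion is O^2-.

O^2-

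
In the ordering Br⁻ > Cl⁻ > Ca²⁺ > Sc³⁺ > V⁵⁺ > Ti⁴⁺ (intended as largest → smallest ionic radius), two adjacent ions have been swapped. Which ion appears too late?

Compare adjacent ions: they are isoelectronic (18 e⁻) and V has more protons than Ti (23 vs 22), making V⁵⁺ smaller — yet in this decreasing list V⁵⁺ sits before Ti⁴⁺. Nothing else is reversed, so Ti⁴⁺ should move one place to the left.

Ti⁴⁺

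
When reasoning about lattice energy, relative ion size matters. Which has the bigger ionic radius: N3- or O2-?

Each ion has 10 electrons. The ranking follows nuclear charge in reverse — greater Z gives a smaller radius. O2- (Z=8), N3- (Z=7).

N3-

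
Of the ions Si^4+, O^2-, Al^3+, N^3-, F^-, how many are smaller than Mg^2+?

2

Each ion has 10 electrons. The ranking follows nuclear charge in reverse — greater Z gives a smaller radius. Si^4+ (Z=14), Al^3+ (Z=13), Mg^2+ (Z=12), F^- (Z=9), O^2- (Z=8), N^3- (Z=7).
Overall: Si^4+ < Al^3+ < Mg^2+ < F^- < O^2- < N^3-. Mg^2+ has 2 below it and 3 above. Count: 2.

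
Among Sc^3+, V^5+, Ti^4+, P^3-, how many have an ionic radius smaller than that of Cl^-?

These species are isoelectronic with 18 electrons. The only difference is the number of protons: V^5+ (Z=23), Ti^4+ (Z=22), Sc^3+ (Z=21), Cl^- (Z=17), P^3- (Z=15). The strongest nuclear pull (V^5+) gives the smallest ion.
Overall: V^5+ < Ti^4+ < Sc^3+ < Cl^- < P^3-. Cl^- has 3 below it and 1 above. That's 3.

3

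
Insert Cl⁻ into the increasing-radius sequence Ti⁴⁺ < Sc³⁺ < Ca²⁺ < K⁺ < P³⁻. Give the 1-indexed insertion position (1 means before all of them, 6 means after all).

5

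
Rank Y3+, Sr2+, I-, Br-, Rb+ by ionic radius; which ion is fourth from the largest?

First list Z and electron count for each: Y3+: 36 e⁻, Z=39, Sr2+: 36 e⁻, Z=38, Rb+: 36 e⁻, Z=37, Br-: 36 e⁻, Z=35, I-: 54 e⁻, Z=53. Y3+ < Sr2+ (isoelectronic, higher Z=39 is smaller); Sr2+ < Rb+ (both 36 e⁻, Z=38>37); Rb+ < Br- (isoelectronic, higher Z=37 is smaller); Br- < I- (same group, 1 shell fewer).
That gives Y3+ < Sr2+ < Rb+ < Br- < I-. From the largest end, number 4 is Sr2+.

Sr2+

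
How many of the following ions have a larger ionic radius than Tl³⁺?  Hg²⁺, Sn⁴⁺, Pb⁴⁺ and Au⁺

Sn⁴⁺: 46 e⁻, Z=50, Pb⁴⁺: 78 e⁻, Z=82, Tl³⁺: 78 e⁻, Z=81, Hg²⁺: 78 e⁻, Z=80, Au⁺: 78 e⁻, Z=79. Sn⁴⁺ < Pb⁴⁺ (same group, 1 shell fewer); Pb⁴⁺ < Tl³⁺ (isoelectronic, higher Z=82 is smaller); Tl³⁺ < Hg²⁺ (both 78 e⁻, Z=81>80); Hg²⁺ < Au⁺ (both 78 e⁻, Z=80>79).
Overall: Sn⁴⁺ < Pb⁴⁺ < Tl³⁺ < Hg²⁺ < Au⁺. Tl³⁺ has 2 below it and 2 above. Count: 2.

2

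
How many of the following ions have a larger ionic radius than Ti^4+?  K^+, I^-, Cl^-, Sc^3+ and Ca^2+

5

Tabulating Z and e⁻: Ti^4+ (Z=22, 18 e⁻), Sc^3+ (Z=21, 18 e⁻), Ca^2+ (Z=20, 18 e⁻), K^+ (Z=19, 18 e⁻), Cl^- (Z=17, 18 e⁻), I^- (Z=53, 54 e⁻). Ti^4+ < Sc^3+ (isoelectronic, higher Z=22 is smaller); Sc^3+ < Ca^2+ (both 18 e⁻, Z=21>20); Ca^2+ < K^+ (both 18 e⁻, Z=20>19); K^+ < Cl^- (both 18 e⁻, Z=19>17); Cl^- < I^- (same group, 2 shells fewer).
Relative to Ti^4+, the ions that are larger are Sc^3+, Ca^2+, K^+, Cl^-, I^-. So 5 are larger.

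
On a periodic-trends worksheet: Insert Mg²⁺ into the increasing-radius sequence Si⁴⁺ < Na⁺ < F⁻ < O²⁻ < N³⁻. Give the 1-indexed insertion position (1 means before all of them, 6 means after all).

2

Isoelectronic series (10 e⁻ each). Size is set by nuclear charge: more protons means a smaller ion. Si⁴⁺ (Z=14), Mg²⁺ (Z=12), Na⁺ (Z=11), F⁻ (Z=9), O²⁻ (Z=8), N³⁻ (Z=7).
Putting Mg²⁺ in gives Si⁴⁺ < Mg²⁺ < Na⁺ < F⁻ < O²⁻ < N³⁻; it lands at slot 2.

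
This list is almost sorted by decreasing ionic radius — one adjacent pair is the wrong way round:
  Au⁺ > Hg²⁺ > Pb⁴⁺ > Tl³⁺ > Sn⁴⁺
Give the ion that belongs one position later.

Pb⁴⁺

Check each adjacent pair. Pb⁴⁺ and Tl³⁺ are reversed: they are isoelectronic (78 e⁻) and Pb has more protons than Tl (82 vs 81), making Pb⁴⁺ smaller. No other neighbouring pair contradicts the periodic trends, so Pb⁴⁺ is the ion listed too early.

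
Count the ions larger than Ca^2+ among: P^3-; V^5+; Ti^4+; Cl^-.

2

These species are isoelectronic with 18 electrons. The only difference is the number of protons: V^5+ (Z=23), Ti^4+ (Z=22), Ca^2+ (Z=20), Cl^- (Z=17), P^3- (Z=15). The strongest nuclear pull (V^5+) gives the smallest ion.
Relative to Ca^2+, the ions that are larger are Cl^-, P^3-. That's 2.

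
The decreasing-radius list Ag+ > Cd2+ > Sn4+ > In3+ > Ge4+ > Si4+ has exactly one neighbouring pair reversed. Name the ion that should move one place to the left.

In3+

The pair Sn4+, In3+ is the wrong way round — Sn4+ and In3+ share 46 electrons; the higher nuclear charge on Sn (Z=50) contracts it more, so Sn4+ < In3+. All other adjacent pairs agree with periodic trends, so In3+ is the misplaced ion.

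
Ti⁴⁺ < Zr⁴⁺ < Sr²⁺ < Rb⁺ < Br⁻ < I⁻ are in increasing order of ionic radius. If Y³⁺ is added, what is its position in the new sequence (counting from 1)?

First list Z and electron count for each: Ti⁴⁺ (Z=22, 18 e⁻), Zr⁴⁺ (Z=40, 36 e⁻), Y³⁺ (Z=39, 36 e⁻), Sr²⁺ (Z=38, 36 e⁻), Rb⁺ (Z=37, 36 e⁻), Br⁻ (Z=35, 36 e⁻), I⁻ (Z=53, 54 e⁻). Ti⁴⁺ < Zr⁴⁺ (same group, 1 shell fewer); Zr⁴⁺ < Y³⁺ (both 36 e⁻, Z=40>39); Y³⁺ < Sr²⁺ (both 36 e⁻, Z=39>38); Sr²⁺ < Rb⁺ (both 36 e⁻, Z=38>37); Rb⁺ < Br⁻ (isoelectronic, higher Z=37 is smaller); Br⁻ < I⁻ (same group, period 4 vs 5).
The complete sequence is Ti⁴⁺ < Zr⁴⁺ < Y³⁺ < Sr²⁺ < Rb⁺ < Br⁻ < I⁻. Y³⁺ sits at position 3.

3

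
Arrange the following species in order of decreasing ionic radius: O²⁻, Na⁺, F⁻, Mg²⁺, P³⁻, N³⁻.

Work out protons and electrons: Mg²⁺ has 10 e⁻ (Z=12), Na⁺ has 10 e⁻ (Z=11), F⁻ has 10 e⁻ (Z=9), O²⁻ has 10 e⁻ (Z=8), N³⁻ has 10 e⁻ (Z=7), P³⁻ has 18 e⁻ (Z=15). Mg²⁺ < Na⁺ (both 10 e⁻, Z=12>11); Na⁺ < F⁻ (both 10 e⁻, Z=11>9); F⁻ < O²⁻ (both 10 e⁻, Z=9>8); O²⁻ < N³⁻ (isoelectronic, higher Z=8 is smaller); N³⁻ < P³⁻ (same group, period 2 vs 3).

P³⁻ > N³⁻ > O²⁻ > F⁻ > Na⁺ > Mg²⁺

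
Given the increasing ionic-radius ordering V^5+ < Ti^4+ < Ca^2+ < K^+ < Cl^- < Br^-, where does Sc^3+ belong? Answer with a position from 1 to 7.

3

First list Z and electron count for each: V^5+: 18 e⁻, Z=23, Ti^4+: 18 e⁻, Z=22, Sc^3+: 18 e⁻, Z=21, Ca^2+: 18 e⁻, Z=20, K^+: 18 e⁻, Z=19, Cl^-: 18 e⁻, Z=17, Br^-: 36 e⁻, Z=35. V^5+ < Ti^4+ (isoelectronic, higher Z=23 is smaller); Ti^4+ < Sc^3+ (isoelectronic, higher Z=22 is smaller); Sc^3+ < Ca^2+ (both 18 e⁻, Z=21>20); Ca^2+ < K^+ (isoelectronic, higher Z=20 is smaller); K^+ < Cl^- (isoelectronic, higher Z=19 is smaller); Cl^- < Br^- (same group, period 3 vs 4).
Merged order: V^5+ < Ti^4+ < Sc^3+ < Ca^2+ < K^+ < Cl^- < Br^- — Sc^3+ is number 3.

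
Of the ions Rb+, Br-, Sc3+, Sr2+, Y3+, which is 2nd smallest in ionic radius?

First list Z and electron count for each: Sc3+: 18 e⁻, Z=21, Y3+: 36 e⁻, Z=39, Sr2+: 36 e⁻, Z=38, Rb+: 36 e⁻, Z=37, Br-: 36 e⁻, Z=35. Sc3+ < Y3+ (same group, 1 shell fewer); Y3+ < Sr2+ (isoelectronic, higher Z=39 is smaller); Sr2+ < Rb+ (both 36 e⁻, Z=38>37); Rb+ < Br- (both 36 e⁻, Z=37>35).
So the order is Sc3+ < Y3+ < Sr2+ < Rb+ < Br-; the 2nd-smallest ion is Y3+.

Y3+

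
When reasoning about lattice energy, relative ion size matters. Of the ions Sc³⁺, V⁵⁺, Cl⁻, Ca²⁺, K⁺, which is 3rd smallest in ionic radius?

Ca²⁺

Each ion has 18 electrons. The ranking follows nuclear charge in reverse — greater Z gives a smaller radius. V⁵⁺ (Z=23), Sc³⁺ (Z=21), Ca²⁺ (Z=20), K⁺ (Z=19), Cl⁻ (Z=17).
That gives V⁵⁺ < Sc³⁺ < Ca²⁺ < K⁺ < Cl⁻. From the smallest end, number 3 is Ca²⁺.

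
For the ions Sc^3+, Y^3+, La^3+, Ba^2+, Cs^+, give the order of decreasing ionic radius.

Cs^+ > Ba^2+ > La^3+ > Y^3+ > Sc^3+

Electron counts and nuclear charges: Sc^3+ has 18 e⁻ (Z=21), Y^3+ has 36 e⁻ (Z=39), La^3+ has 54 e⁻ (Z=57), Ba^2+ has 54 e⁻ (Z=56), Cs^+ has 54 e⁻ (Z=55). Sc^3+ < Y^3+ (same group, 1 shell fewer); Y^3+ < La^3+ (same group, period 5 vs 6); La^3+ < Ba^2+ (both 54 e⁻, Z=57>56); Ba^2+ < Cs^+ (isoelectronic, higher Z=56 is smaller).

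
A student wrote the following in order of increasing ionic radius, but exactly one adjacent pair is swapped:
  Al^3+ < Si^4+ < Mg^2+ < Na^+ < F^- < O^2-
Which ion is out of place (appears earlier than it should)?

Al^3+

Compare adjacent ions: Si^4+ and Al^3+ share 10 electrons; the higher nuclear charge on Si (Z=14) contracts it more, so Si^4+ < Al^3+ — yet in this increasing list Al^3+ sits before Si^4+. Nothing else is reversed, so Al^3+ should move one place to the right.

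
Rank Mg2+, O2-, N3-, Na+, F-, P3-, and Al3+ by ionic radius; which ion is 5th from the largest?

First list Z and electron count for each: Al3+ (Z=13, 10 e⁻), Mg2+ (Z=12, 10 e⁻), Na+ (Z=11, 10 e⁻), F- (Z=9, 10 e⁻), O2- (Z=8, 10 e⁻), N3- (Z=7, 10 e⁻), P3- (Z=15, 18 e⁻). Al3+ < Mg2+ (isoelectronic, higher Z=13 is smaller); Mg2+ < Na+ (both 10 e⁻, Z=12>11); Na+ < F- (both 10 e⁻, Z=11>9); F- < O2- (both 10 e⁻, Z=9>8); O2- < N3- (both 10 e⁻, Z=8>7); N3- < P3- (same group, period 2 vs 3).
Ordering: Al3+ < Mg2+ < Na+ < F- < O2- < N3- < P3-. The 5th largest is Na+.

Na+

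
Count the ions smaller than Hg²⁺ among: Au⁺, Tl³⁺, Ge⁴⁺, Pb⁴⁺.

3

Work out protons and electrons: Ge⁴⁺: 28 e⁻, Z=32, Pb⁴⁺: 78 e⁻, Z=82, Tl³⁺: 78 e⁻, Z=81, Hg²⁺: 78 e⁻, Z=80, Au⁺: 78 e⁻, Z=79. Ge⁴⁺ < Pb⁴⁺ (same group, period 4 vs 6); Pb⁴⁺ < Tl³⁺ (both 78 e⁻, Z=82>81); Tl³⁺ < Hg²⁺ (isoelectronic, higher Z=81 is smaller); Hg²⁺ < Au⁺ (both 78 e⁻, Z=80>79).
Placing each against Hg²⁺: smaller — Ge⁴⁺, Pb⁴⁺, Tl³⁺; larger — Au⁺. That's 3.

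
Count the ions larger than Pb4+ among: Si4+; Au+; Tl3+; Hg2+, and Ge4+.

Work out protons and electrons: Si4+ has 10 e⁻ (Z=14), Ge4+ has 28 e⁻ (Z=32), Pb4+ has 78 e⁻ (Z=82), Tl3+ has 78 e⁻ (Z=81), Hg2+ has 78 e⁻ (Z=80), Au+ has 78 e⁻ (Z=79). Si4+ < Ge4+ (same group, period 3 vs 4); Ge4+ < Pb4+ (same group, period 4 vs 6); Pb4+ < Tl3+ (isoelectronic, higher Z=82 is smaller); Tl3+ < Hg2+ (isoelectronic, higher Z=81 is smaller); Hg2+ < Au+ (both 78 e⁻, Z=80>79).
Ordering all of them (including Pb4+) by radius gives Si4+ < Ge4+ < Pb4+ < Tl3+ < Hg2+ < Au+. So 3 are larger.

3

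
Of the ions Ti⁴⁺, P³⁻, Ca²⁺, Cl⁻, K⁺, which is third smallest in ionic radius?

K⁺

Isoelectronic series (18 e⁻ each). Size is set by nuclear charge: more protons means a smaller ion. Ti⁴⁺ (Z=22), Ca²⁺ (Z=20), K⁺ (Z=19), Cl⁻ (Z=17), P³⁻ (Z=15).
Full ascending order: Ti⁴⁺ < Ca²⁺ < K⁺ < Cl⁻ < P³⁻. Counting from the smallest, position 3 is K⁺.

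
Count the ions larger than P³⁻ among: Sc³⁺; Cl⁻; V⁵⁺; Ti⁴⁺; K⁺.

0

These species are isoelectronic with 18 electrons. The only difference is the number of protons: V⁵⁺ (Z=23), Ti⁴⁺ (Z=22), Sc³⁺ (Z=21), K⁺ (Z=19), Cl⁻ (Z=17), P³⁻ (Z=15). The strongest nuclear pull (V⁵⁺) gives the smallest ion.
Relative to P³⁻, the ions that are larger are none. That's 0.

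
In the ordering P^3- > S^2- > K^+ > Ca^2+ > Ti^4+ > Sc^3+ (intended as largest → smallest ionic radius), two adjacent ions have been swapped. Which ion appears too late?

Compare adjacent ions: both have 18 electrons but Z(Ti)=22 > Z(Sc)=21, so Ti^4+ should be the smaller of the two — yet in this decreasing list Ti^4+ sits before Sc^3+. Nothing else is reversed, so Sc^3+ should move one place to the left.

Sc^3+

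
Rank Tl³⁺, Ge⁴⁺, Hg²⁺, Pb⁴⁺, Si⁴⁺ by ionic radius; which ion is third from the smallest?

Pb⁴⁺

First list Z and electron count for each: Si⁴⁺: 10 e⁻, Z=14, Ge⁴⁺: 28 e⁻, Z=32, Pb⁴⁺: 78 e⁻, Z=82, Tl³⁺: 78 e⁻, Z=81, Hg²⁺: 78 e⁻, Z=80. Si⁴⁺ < Ge⁴⁺ (same group, 1 shell fewer); Ge⁴⁺ < Pb⁴⁺ (same group, period 4 vs 6); Pb⁴⁺ < Tl³⁺ (both 78 e⁻, Z=82>81); Tl³⁺ < Hg²⁺ (both 78 e⁻, Z=81>80).
Ordering: Si⁴⁺ < Ge⁴⁺ < Pb⁴⁺ < Tl³⁺ < Hg²⁺. The third smallest is Pb⁴⁺.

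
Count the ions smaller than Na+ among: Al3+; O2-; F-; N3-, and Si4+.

These species are isoelectronic with 10 electrons. The only difference is the number of protons: Si4+ (Z=14), Al3+ (Z=13), Na+ (Z=11), F- (Z=9), O2- (Z=8), N3- (Z=7). The strongest nuclear pull (Si4+) gives the smallest ion.
Ordering all of them (including Na+) by radius gives Si4+ < Al3+ < Na+ < F- < O2- < N3-. That's 2.

2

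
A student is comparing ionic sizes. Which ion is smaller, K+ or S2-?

All of these have 18 electrons (isoelectronic). With the same electron cloud, the ion with the most protons pulls it in tightest. Nuclear charges: K+ (Z=19), S2- (Z=16). Highest Z is smallest.

K+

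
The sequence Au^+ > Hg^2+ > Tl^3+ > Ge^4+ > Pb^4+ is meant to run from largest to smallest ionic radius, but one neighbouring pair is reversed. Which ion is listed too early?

Ge^4+

The pair Ge^4+, Pb^4+ is the wrong way round — both in group 14 with the same charge; Ge^4+ (period 4) has the smaller radius. All other adjacent pairs agree with periodic trends, so Ge^4+ is the misplaced ion.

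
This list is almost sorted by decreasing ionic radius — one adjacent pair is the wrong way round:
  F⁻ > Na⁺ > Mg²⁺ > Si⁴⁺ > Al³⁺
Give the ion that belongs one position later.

Si⁴⁺

Compare adjacent ions: Si⁴⁺ and Al³⁺ share 10 electrons; the higher nuclear charge on Si (Z=14) contracts it more, so Si⁴⁺ < Al³⁺ — yet in this decreasing list Si⁴⁺ sits before Al³⁺. Nothing else is reversed, so Si⁴⁺ should move one place to the right.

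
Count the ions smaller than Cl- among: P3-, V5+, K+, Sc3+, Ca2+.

Each ion has 18 electrons. The ranking follows nuclear charge in reverse — greater Z gives a smaller radius. V5+ (Z=23), Sc3+ (Z=21), Ca2+ (Z=20), K+ (Z=19), Cl- (Z=17), P3- (Z=15).
Ordering all of them (including Cl-) by radius gives V5+ < Sc3+ < Ca2+ < K+ < Cl- < P3-. That's 4.

4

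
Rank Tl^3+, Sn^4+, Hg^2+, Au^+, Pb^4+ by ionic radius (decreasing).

Au^+ > Hg^2+ > Tl^3+ > Pb^4+ > Sn^4+

Work out protons and electrons: Sn^4+ has 46 e⁻ (Z=50), Pb^4+ has 78 e⁻ (Z=82), Tl^3+ has 78 e⁻ (Z=81), Hg^2+ has 78 e⁻ (Z=80), Au^+ has 78 e⁻ (Z=79). Sn^4+ < Pb^4+ (same group, period 5 vs 6); Pb^4+ < Tl^3+ (both 78 e⁻, Z=82>81); Tl^3+ < Hg^2+ (both 78 e⁻, Z=81>80); Hg^2+ < Au^+ (isoelectronic, higher Z=80 is smaller).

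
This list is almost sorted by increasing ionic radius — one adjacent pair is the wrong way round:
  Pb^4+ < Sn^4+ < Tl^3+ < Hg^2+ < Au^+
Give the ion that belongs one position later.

Pb^4+

The pair Pb^4+, Sn^4+ is the wrong way round — same group and charge — period 5 sits above period 6, so Sn^4+ is smaller. All other adjacent pairs agree with periodic trends, so Pb^4+ is the misplaced ion.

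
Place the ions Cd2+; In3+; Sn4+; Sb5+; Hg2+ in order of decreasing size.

Hg2+ > Cd2+ > In3+ > Sn4+ > Sb5+

Work out protons and electrons: Sb5+: 46 e⁻, Z=51, Sn4+: 46 e⁻, Z=50, In3+: 46 e⁻, Z=49, Cd2+: 46 e⁻, Z=48, Hg2+: 78 e⁻, Z=80. Sb5+ < Sn4+ (both 46 e⁻, Z=51>50); Sn4+ < In3+ (both 46 e⁻, Z=50>49); In3+ < Cd2+ (both 46 e⁻, Z=49>48); Cd2+ < Hg2+ (same group, 1 shell fewer).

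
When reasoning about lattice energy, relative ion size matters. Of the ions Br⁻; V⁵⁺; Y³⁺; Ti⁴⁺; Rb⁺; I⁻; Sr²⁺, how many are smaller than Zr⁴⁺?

2

Electron counts and nuclear charges: V⁵⁺ has 18 e⁻ (Z=23), Ti⁴⁺ has 18 e⁻ (Z=22), Zr⁴⁺ has 36 e⁻ (Z=40), Y³⁺ has 36 e⁻ (Z=39), Sr²⁺ has 36 e⁻ (Z=38), Rb⁺ has 36 e⁻ (Z=37), Br⁻ has 36 e⁻ (Z=35), I⁻ has 54 e⁻ (Z=53). V⁵⁺ < Ti⁴⁺ (both 18 e⁻, Z=23>22); Ti⁴⁺ < Zr⁴⁺ (same group, 1 shell fewer); Zr⁴⁺ < Y³⁺ (isoelectronic, higher Z=40 is smaller); Y³⁺ < Sr²⁺ (both 36 e⁻, Z=39>38); Sr²⁺ < Rb⁺ (isoelectronic, higher Z=38 is smaller); Rb⁺ < Br⁻ (both 36 e⁻, Z=37>35); Br⁻ < I⁻ (same group, period 4 vs 5).
Ordering all of them (including Zr⁴⁺) by radius gives V⁵⁺ < Ti⁴⁺ < Zr⁴⁺ < Y³⁺ < Sr²⁺ < Rb⁺ < Br⁻ < I⁻. Count: 2.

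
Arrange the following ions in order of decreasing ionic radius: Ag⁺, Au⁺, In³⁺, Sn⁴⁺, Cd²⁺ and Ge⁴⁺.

Au⁺ > Ag⁺ > Cd²⁺ > In³⁺ > Sn⁴⁺ > Ge⁴⁺

Ge⁴⁺ has 28 e⁻ (Z=32), Sn⁴⁺ has 46 e⁻ (Z=50), In³⁺ has 46 e⁻ (Z=49), Cd²⁺ has 46 e⁻ (Z=48), Ag⁺ has 46 e⁻ (Z=47), Au⁺ has 78 e⁻ (Z=79). Ge⁴⁺ < Sn⁴⁺ (same group, period 4 vs 5); Sn⁴⁺ < In³⁺ (both 46 e⁻, Z=50>49); In³⁺ < Cd²⁺ (both 46 e⁻, Z=49>48); Cd²⁺ < Ag⁺ (both 46 e⁻, Z=48>47); Ag⁺ < Au⁺ (same group, period 5 vs 6).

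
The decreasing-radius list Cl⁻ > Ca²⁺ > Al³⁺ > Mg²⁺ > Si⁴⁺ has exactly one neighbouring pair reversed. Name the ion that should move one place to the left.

Mg²⁺

Scanning neighbour by neighbour, only Al³⁺/Mg²⁺ violates a trend: both have 10 electrons but Z(Al)=13 > Z(Mg)=12, so Al³⁺ should be the smaller of the two. That makes Mg²⁺ the one sitting a position late relative to where it belongs.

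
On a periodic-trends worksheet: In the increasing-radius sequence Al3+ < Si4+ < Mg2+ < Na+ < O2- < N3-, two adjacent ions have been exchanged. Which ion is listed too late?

Si4+

Compare adjacent ions: Si4+ and Al3+ share 10 electrons; the higher nuclear charge on Si (Z=14) contracts it more, so Si4+ < Al3+ — yet in this increasing list Al3+ sits before Si4+. Nothing else is reversed, so Si4+ should move one place to the left.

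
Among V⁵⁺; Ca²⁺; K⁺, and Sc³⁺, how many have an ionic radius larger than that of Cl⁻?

0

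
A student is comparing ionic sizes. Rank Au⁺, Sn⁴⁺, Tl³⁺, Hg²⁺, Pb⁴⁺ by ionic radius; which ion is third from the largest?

Tl³⁺

Sn⁴⁺: 46 e⁻, Z=50, Pb⁴⁺: 78 e⁻, Z=82, Tl³⁺: 78 e⁻, Z=81, Hg²⁺: 78 e⁻, Z=80, Au⁺: 78 e⁻, Z=79. Sn⁴⁺ < Pb⁴⁺ (same group, period 5 vs 6); Pb⁴⁺ < Tl³⁺ (both 78 e⁻, Z=82>81); Tl³⁺ < Hg²⁺ (isoelectronic, higher Z=81 is smaller); Hg²⁺ < Au⁺ (isoelectronic, higher Z=80 is smaller).
That gives Sn⁴⁺ < Pb⁴⁺ < Tl³⁺ < Hg²⁺ < Au⁺. From the largest end, number 3 is Tl³⁺.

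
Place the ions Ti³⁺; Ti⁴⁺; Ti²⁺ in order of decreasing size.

Ti²⁺ > Ti³⁺ > Ti⁴⁺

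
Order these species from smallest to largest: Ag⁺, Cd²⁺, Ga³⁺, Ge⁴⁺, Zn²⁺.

Work out protons and electrons: Ge⁴⁺ has 28 e⁻ (Z=32), Ga³⁺ has 28 e⁻ (Z=31), Zn²⁺ has 28 e⁻ (Z=30), Cd²⁺ has 46 e⁻ (Z=48), Ag⁺ has 46 e⁻ (Z=47). Ge⁴⁺ < Ga³⁺ (isoelectronic, higher Z=32 is smaller); Ga³⁺ < Zn²⁺ (both 28 e⁻, Z=31>30); Zn²⁺ < Cd²⁺ (same group, period 4 vs 5); Cd²⁺ < Ag⁺ (isoelectronic, higher Z=48 is smaller).

Ge⁴⁺ < Ga³⁺ < Zn²⁺ < Cd²⁺ < Ag⁺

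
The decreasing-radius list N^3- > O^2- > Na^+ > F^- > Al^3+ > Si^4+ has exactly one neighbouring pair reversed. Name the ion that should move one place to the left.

F^-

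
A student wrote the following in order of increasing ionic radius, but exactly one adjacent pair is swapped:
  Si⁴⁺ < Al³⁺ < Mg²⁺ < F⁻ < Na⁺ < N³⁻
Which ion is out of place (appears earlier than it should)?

The pair F⁻, Na⁺ is the wrong way round — they are isoelectronic (10 e⁻) and Na has more protons than F (11 vs 9), making Na⁺ smaller. All other adjacent pairs agree with periodic trends, so F⁻ is the misplaced ion.

F⁻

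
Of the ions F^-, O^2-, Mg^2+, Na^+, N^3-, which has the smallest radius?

Isoelectronic series (10 e⁻ each). Size is set by nuclear charge: more protons means a smaller ion. Mg^2+ (Z=12), Na^+ (Z=11), F^- (Z=9), O^2- (Z=8), N^3- (Z=7).

Mg^2+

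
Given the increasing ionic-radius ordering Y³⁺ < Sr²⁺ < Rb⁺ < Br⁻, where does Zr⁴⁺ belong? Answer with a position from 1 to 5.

These species are isoelectronic with 36 electrons. The only difference is the number of protons: Zr⁴⁺ (Z=40), Y³⁺ (Z=39), Sr²⁺ (Z=38), Rb⁺ (Z=37), Br⁻ (Z=35). The strongest nuclear pull (Zr⁴⁺) gives the smallest ion.
The complete sequence is Zr⁴⁺ < Y³⁺ < Sr²⁺ < Rb⁺ < Br⁻. Zr⁴⁺ sits at position 1.

1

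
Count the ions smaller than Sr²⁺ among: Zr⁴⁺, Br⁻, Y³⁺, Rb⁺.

2

Isoelectronic series (36 e⁻ each). Size is set by nuclear charge: more protons means a smaller ion. Zr⁴⁺ (Z=40), Y³⁺ (Z=39), Sr²⁺ (Z=38), Rb⁺ (Z=37), Br⁻ (Z=35).
Placing each against Sr²⁺: smaller — Zr⁴⁺, Y³⁺; larger — Rb⁺, Br⁻. So 2 are smaller.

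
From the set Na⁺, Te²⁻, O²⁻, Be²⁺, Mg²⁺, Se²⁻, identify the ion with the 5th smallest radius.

Se²⁻

Electron counts and nuclear charges: Be²⁺: 2 e⁻, Z=4, Mg²⁺: 10 e⁻, Z=12, Na⁺: 10 e⁻, Z=11, O²⁻: 10 e⁻, Z=8, Se²⁻: 36 e⁻, Z=34, Te²⁻: 54 e⁻, Z=52. Be²⁺ < Mg²⁺ (same group, period 2 vs 3); Mg²⁺ < Na⁺ (isoelectronic, higher Z=12 is smaller); Na⁺ < O²⁻ (both 10 e⁻, Z=11>8); O²⁻ < Se²⁻ (same group, 2 shells fewer); Se²⁻ < Te²⁻ (same group, period 4 vs 5).
Full ascending order: Be²⁺ < Mg²⁺ < Na⁺ < O²⁻ < Se²⁻ < Te²⁻. Counting from the smallest, position 5 is Se²⁻.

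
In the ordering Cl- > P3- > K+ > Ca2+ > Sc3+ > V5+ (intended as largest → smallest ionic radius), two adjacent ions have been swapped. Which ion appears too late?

Check each adjacent pair. Cl- and P3- are reversed: Cl- and P3- share 18 electrons; the higher nuclear charge on Cl (Z=17) contracts it more, so Cl- < P3-. No other neighbouring pair contradicts the periodic trends, so P3- is the ion listed too late.

P3-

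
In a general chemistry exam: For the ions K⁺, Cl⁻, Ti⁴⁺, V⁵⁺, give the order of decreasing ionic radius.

Cl⁻ > K⁺ > Ti⁴⁺ > V⁵⁺

These species are isoelectronic with 18 electrons. The only difference is the number of protons: V⁵⁺ (Z=23), Ti⁴⁺ (Z=22), K⁺ (Z=19), Cl⁻ (Z=17). The strongest nuclear pull (V⁵⁺) gives the smallest ion.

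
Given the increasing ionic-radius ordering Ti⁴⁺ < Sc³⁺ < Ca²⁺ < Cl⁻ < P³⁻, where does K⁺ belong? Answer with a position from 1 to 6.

These species are isoelectronic with 18 electrons. The only difference is the number of protons: Ti⁴⁺ (Z=22), Sc³⁺ (Z=21), Ca²⁺ (Z=20), K⁺ (Z=19), Cl⁻ (Z=17), P³⁻ (Z=15). The strongest nuclear pull (Ti⁴⁺) gives the smallest ion.
Merged order: Ti⁴⁺ < Sc³⁺ < Ca²⁺ < K⁺ < Cl⁻ < P³⁻ — K⁺ is number 4.

4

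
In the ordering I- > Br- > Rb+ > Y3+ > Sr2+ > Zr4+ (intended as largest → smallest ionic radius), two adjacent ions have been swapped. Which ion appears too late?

Sr2+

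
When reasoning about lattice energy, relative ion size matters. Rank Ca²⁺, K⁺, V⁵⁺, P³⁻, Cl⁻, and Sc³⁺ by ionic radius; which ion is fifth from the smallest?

Cl⁻

Each ion has 18 electrons. The ranking follows nuclear charge in reverse — greater Z gives a smaller radius. V⁵⁺ (Z=23), Sc³⁺ (Z=21), Ca²⁺ (Z=20), K⁺ (Z=19), Cl⁻ (Z=17), P³⁻ (Z=15).
Ordering: V⁵⁺ < Sc³⁺ < Ca²⁺ < K⁺ < Cl⁻ < P³⁻. The fifth smallest is Cl⁻.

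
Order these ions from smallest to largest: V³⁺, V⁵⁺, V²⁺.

For a single element, ionic radius drops as positive charge rises — V⁵⁺ < V²⁺.

V⁵⁺ < V³⁺ < V²⁺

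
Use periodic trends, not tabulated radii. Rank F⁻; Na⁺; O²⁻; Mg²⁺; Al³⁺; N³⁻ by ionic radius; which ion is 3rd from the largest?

Each ion has 10 electrons. The ranking follows nuclear charge in reverse — greater Z gives a smaller radius. Al³⁺ (Z=13), Mg²⁺ (Z=12), Na⁺ (Z=11), F⁻ (Z=9), O²⁻ (Z=8), N³⁻ (Z=7).
Full ascending order: Al³⁺ < Mg²⁺ < Na⁺ < F⁻ < O²⁻ < N³⁻. Counting from the largest, position 3 is F⁻.

F⁻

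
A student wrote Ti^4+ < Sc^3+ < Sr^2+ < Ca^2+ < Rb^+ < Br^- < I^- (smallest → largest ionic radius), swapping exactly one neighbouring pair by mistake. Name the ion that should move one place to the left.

Check each adjacent pair. Sr^2+ and Ca^2+ are reversed: both in group 2 with the same charge; Ca^2+ (period 4) has the smaller radius. No other neighbouring pair contradicts the periodic trends, so Ca^2+ is the ion listed too late.

Ca^2+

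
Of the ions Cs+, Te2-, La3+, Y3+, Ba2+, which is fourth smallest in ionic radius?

First list Z and electron count for each: Y3+ (Z=39, 36 e⁻), La3+ (Z=57, 54 e⁻), Ba2+ (Z=56, 54 e⁻), Cs+ (Z=55, 54 e⁻), Te2- (Z=52, 54 e⁻). Y3+ < La3+ (same group, 1 shell fewer); La3+ < Ba2+ (isoelectronic, higher Z=57 is smaller); Ba2+ < Cs+ (isoelectronic, higher Z=56 is smaller); Cs+ < Te2- (isoelectronic, higher Z=55 is smaller).
So the order is Y3+ < La3+ < Ba2+ < Cs+ < Te2-; the 4th-smallest ion is Cs+.

Cs+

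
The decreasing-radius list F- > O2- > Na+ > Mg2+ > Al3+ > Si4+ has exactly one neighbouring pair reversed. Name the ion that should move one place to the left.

O2-

Compare adjacent ions: both have 10 electrons but Z(F)=9 > Z(O)=8, so F- should be the smaller of the two — yet in this decreasing list F- sits before O2-. Nothing else is reversed, so O2- should move one place to the left.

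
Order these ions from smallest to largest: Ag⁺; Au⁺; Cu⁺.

Cu⁺ < Ag⁺ < Au⁺

Same group, same charge. Going down the group adds an extra shell of electrons, so the ion gets larger: Cu⁺ is highest in the group and smallest.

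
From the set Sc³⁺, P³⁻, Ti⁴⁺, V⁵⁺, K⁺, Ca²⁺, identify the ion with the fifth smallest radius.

K⁺

All of these have 18 electrons (isoelectronic). With the same electron cloud, the ion with the most protons pulls it in tightest. Nuclear charges: V⁵⁺ (Z=23), Ti⁴⁺ (Z=22), Sc³⁺ (Z=21), Ca²⁺ (Z=20), K⁺ (Z=19), P³⁻ (Z=15). Highest Z is smallest.
That gives V⁵⁺ < Ti⁴⁺ < Sc³⁺ < Ca²⁺ < K⁺ < P³⁻. From the smallest end, number 5 is K⁺.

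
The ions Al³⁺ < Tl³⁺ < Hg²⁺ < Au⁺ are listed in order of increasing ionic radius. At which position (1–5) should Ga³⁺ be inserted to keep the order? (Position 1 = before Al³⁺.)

2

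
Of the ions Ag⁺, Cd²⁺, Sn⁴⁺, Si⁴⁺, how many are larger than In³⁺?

Tabulating Z and e⁻: Si⁴⁺ (Z=14, 10 e⁻), Sn⁴⁺ (Z=50, 46 e⁻), In³⁺ (Z=49, 46 e⁻), Cd²⁺ (Z=48, 46 e⁻), Ag⁺ (Z=47, 46 e⁻). Si⁴⁺ < Sn⁴⁺ (same group, period 3 vs 5); Sn⁴⁺ < In³⁺ (both 46 e⁻, Z=50>49); In³⁺ < Cd²⁺ (both 46 e⁻, Z=49>48); Cd²⁺ < Ag⁺ (isoelectronic, higher Z=48 is smaller).
Overall: Si⁴⁺ < Sn⁴⁺ < In³⁺ < Cd²⁺ < Ag⁺. In³⁺ has 2 below it and 2 above. That's 2.

2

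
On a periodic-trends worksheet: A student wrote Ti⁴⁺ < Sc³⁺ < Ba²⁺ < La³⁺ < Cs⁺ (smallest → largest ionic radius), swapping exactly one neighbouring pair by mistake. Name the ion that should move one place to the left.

La³⁺

Compare adjacent ions: La³⁺ and Ba²⁺ share 54 electrons; the higher nuclear charge on La (Z=57) contracts it more, so La³⁺ < Ba²⁺ — yet in this increasing list Ba²⁺ sits before La³⁺. Nothing else is reversed, so La³⁺ should move one place to the left.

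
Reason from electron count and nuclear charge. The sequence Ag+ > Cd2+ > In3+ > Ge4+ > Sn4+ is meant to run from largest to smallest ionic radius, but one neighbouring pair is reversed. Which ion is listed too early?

Ge4+

The pair Ge4+, Sn4+ is the wrong way round — same group and charge — period 4 sits above period 5, so Ge4+ is smaller. All other adjacent pairs agree with periodic trends, so Ge4+ is the misplaced ion.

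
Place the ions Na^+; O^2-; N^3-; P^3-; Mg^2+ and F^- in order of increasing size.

Work out protons and electrons: Mg^2+ (Z=12, 10 e⁻), Na^+ (Z=11, 10 e⁻), F^- (Z=9, 10 e⁻), O^2- (Z=8, 10 e⁻), N^3- (Z=7, 10 e⁻), P^3- (Z=15, 18 e⁻). Mg^2+ < Na^+ (both 10 e⁻, Z=12>11); Na^+ < F^- (isoelectronic, higher Z=11 is smaller); F^- < O^2- (both 10 e⁻, Z=9>8); O^2- < N^3- (both 10 e⁻, Z=8>7); N^3- < P^3- (same group, period 2 vs 3).

Mg^2+ < Na^+ < F^- < O^2- < N^3- < P^3-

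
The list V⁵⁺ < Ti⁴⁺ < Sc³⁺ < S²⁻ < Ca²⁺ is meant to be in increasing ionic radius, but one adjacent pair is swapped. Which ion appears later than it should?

Ca²⁺

Compare adjacent ions: Ca²⁺ and S²⁻ share 18 electrons; the higher nuclear charge on Ca (Z=20) contracts it more, so Ca²⁺ < S²⁻ — yet in this increasing list S²⁻ sits before Ca²⁺. Nothing else is reversed, so Ca²⁺ should move one place to the left.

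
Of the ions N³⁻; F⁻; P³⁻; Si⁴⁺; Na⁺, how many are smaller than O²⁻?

3

Work out protons and electrons: Si⁴⁺: 10 e⁻, Z=14, Na⁺: 10 e⁻, Z=11, F⁻: 10 e⁻, Z=9, O²⁻: 10 e⁻, Z=8, N³⁻: 10 e⁻, Z=7, P³⁻: 18 e⁻, Z=15. Si⁴⁺ < Na⁺ (isoelectronic, higher Z=14 is smaller); Na⁺ < F⁻ (isoelectronic, higher Z=11 is smaller); F⁻ < O²⁻ (both 10 e⁻, Z=9>8); O²⁻ < N³⁻ (isoelectronic, higher Z=8 is smaller); N³⁻ < P³⁻ (same group, period 2 vs 3).
Relative to O²⁻, the ions that are smaller are Si⁴⁺, Na⁺, F⁻. That's 3.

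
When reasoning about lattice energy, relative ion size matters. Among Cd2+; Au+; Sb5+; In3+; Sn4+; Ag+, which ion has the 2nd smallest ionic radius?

Sn4+

Sb5+ has 46 e⁻ (Z=51), Sn4+ has 46 e⁻ (Z=50), In3+ has 46 e⁻ (Z=49), Cd2+ has 46 e⁻ (Z=48), Ag+ has 46 e⁻ (Z=47), Au+ has 78 e⁻ (Z=79). Sb5+ < Sn4+ (both 46 e⁻, Z=51>50); Sn4+ < In3+ (both 46 e⁻, Z=50>49); In3+ < Cd2+ (isoelectronic, higher Z=49 is smaller); Cd2+ < Ag+ (isoelectronic, higher Z=48 is smaller); Ag+ < Au+ (same group, 1 shell fewer).
That gives Sb5+ < Sn4+ < In3+ < Cd2+ < Ag+ < Au+. From the smallest end, number 2 is Sn4+.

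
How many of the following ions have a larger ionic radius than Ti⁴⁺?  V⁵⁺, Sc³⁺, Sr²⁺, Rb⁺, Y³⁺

4

V⁵⁺ has 18 e⁻ (Z=23), Ti⁴⁺ has 18 e⁻ (Z=22), Sc³⁺ has 18 e⁻ (Z=21), Y³⁺ has 36 e⁻ (Z=39), Sr²⁺ has 36 e⁻ (Z=38), Rb⁺ has 36 e⁻ (Z=37). V⁵⁺ < Ti⁴⁺ (both 18 e⁻, Z=23>22); Ti⁴⁺ < Sc³⁺ (both 18 e⁻, Z=22>21); Sc³⁺ < Y³⁺ (same group, period 4 vs 5); Y³⁺ < Sr²⁺ (both 36 e⁻, Z=39>38); Sr²⁺ < Rb⁺ (isoelectronic, higher Z=38 is smaller).
Placing each against Ti⁴⁺: smaller — V⁵⁺; larger — Sc³⁺, Y³⁺, Sr²⁺, Rb⁺. So 4 are larger.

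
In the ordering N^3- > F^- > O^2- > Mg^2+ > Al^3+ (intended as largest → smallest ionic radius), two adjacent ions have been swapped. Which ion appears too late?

The pair F^-, O^2- is the wrong way round — F^- and O^2- share 10 electrons; the higher nuclear charge on F (Z=9) contracts it more, so F^- < O^2-. All other adjacent pairs agree with periodic trends, so O^2- is the misplaced ion.

O^2-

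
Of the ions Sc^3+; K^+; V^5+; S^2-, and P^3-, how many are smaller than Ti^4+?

1

These species are isoelectronic with 18 electrons. The only difference is the number of protons: V^5+ (Z=23), Ti^4+ (Z=22), Sc^3+ (Z=21), K^+ (Z=19), S^2- (Z=16), P^3- (Z=15). The strongest nuclear pull (V^5+) gives the smallest ion.
Overall: V^5+ < Ti^4+ < Sc^3+ < K^+ < S^2- < P^3-. Ti^4+ has 1 below it and 4 above. So 1 is smaller.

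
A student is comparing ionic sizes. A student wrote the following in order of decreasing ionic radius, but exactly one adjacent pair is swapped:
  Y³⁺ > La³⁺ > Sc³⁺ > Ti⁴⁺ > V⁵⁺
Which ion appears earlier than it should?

Y³⁺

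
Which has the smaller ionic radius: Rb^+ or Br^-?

Isoelectronic series (36 e⁻ each). Size is set by nuclear charge: more protons means a smaller ion. Rb^+ (Z=37), Br^- (Z=35).

Rb^+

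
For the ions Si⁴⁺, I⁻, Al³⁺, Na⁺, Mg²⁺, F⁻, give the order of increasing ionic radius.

Si⁴⁺ < Al³⁺ < Mg²⁺ < Na⁺ < F⁻ < I⁻

Work out protons and electrons: Si⁴⁺ has 10 e⁻ (Z=14), Al³⁺ has 10 e⁻ (Z=13), Mg²⁺ has 10 e⁻ (Z=12), Na⁺ has 10 e⁻ (Z=11), F⁻ has 10 e⁻ (Z=9), I⁻ has 54 e⁻ (Z=53). Si⁴⁺ < Al³⁺ (both 10 e⁻, Z=14>13); Al³⁺ < Mg²⁺ (isoelectronic, higher Z=13 is smaller); Mg²⁺ < Na⁺ (isoelectronic, higher Z=12 is smaller); Na⁺ < F⁻ (both 10 e⁻, Z=11>9); F⁻ < I⁻ (same group, period 2 vs 5).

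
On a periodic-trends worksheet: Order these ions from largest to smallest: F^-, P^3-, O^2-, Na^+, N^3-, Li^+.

P^3- > N^3- > O^2- > F^- > Na^+ > Li^+

Tabulating Z and e⁻: Li^+ has 2 e⁻ (Z=3), Na^+ has 10 e⁻ (Z=11), F^- has 10 e⁻ (Z=9), O^2- has 10 e⁻ (Z=8), N^3- has 10 e⁻ (Z=7), P^3- has 18 e⁻ (Z=15). Li^+ < Na^+ (same group, period 2 vs 3); Na^+ < F^- (isoelectronic, higher Z=11 is smaller); F^- < O^2- (isoelectronic, higher Z=9 is smaller); O^2- < N^3- (both 10 e⁻, Z=8>7); N^3- < P^3- (same group, period 2 vs 3).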